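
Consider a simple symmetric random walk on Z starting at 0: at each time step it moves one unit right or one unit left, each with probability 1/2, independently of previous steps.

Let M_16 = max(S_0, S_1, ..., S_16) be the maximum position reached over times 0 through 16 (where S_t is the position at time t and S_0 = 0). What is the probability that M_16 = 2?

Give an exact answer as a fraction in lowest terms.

Let M_16 = max(S_0,...,S_16). Use the reflection principle: for j ≥ 1, #{paths with M_16 ≥ j} = #{S_16 ≥ j} + #{S_16 ≥ j+1}.
By reflection, #{M_16 ≥ 2} = #{S_16 ≥ 2} + #{S_16 ≥ 3} = 26333 + 14893 = 41226.
#{M_16 ≥ 3} = #{S_16 ≥ 3} + #{S_16 ≥ 4} = 14893 + 14893 = 29786.
#{M_16 = 2} = 41226 - 29786 = 11440.
P(M_16 = 2) = 11440/65536 = 715/4096

Answer: 715/4096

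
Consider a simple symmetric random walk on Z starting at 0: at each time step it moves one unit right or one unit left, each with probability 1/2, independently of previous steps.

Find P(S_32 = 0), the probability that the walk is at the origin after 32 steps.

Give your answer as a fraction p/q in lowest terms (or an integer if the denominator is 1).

To return to 0 after 32 steps: need exactly 16 steps of +1 and 16 of -1.
Favorable paths: C(32,16) = 601080390
Total paths: 2^32 = 4294967296
P = 601080390/4294967296 = 300540195/2147483648

Answer: 300540195/2147483648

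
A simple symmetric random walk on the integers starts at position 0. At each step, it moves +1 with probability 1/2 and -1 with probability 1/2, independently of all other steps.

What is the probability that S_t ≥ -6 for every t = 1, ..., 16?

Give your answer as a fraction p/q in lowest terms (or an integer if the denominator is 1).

Answer: 30251/32768

Derivation:
Let f(t,s) = #length-t paths at position s with S_1..S_t all ≥ -6.
f(t,s) = f(t-1,s-1) + f(t-1,s+1) for s ≥ -6; f(t,s) = 0 for s < -6.
t=0: f(0,0)=1
t=1: f(1,-1)=1 f(1,1)=1
t=2: f(2,-2)=1 f(2,0)=2 f(2,2)=1
t=3: f(3,-3)=1 f(3,-1)=3 f(3,1)=3 f(3,3)=1
t=4: f(4,-4)=1 f(4,-2)=4 f(4,0)=6 f(4,2)=4 f(4,4)=1
t=5: f(5,-5)=1 f(5,-3)=5 f(5,-1)=10 f(5,1)=10 f(5,3)=5 f(5,5)=1
t=6: f(6,-6)=1 f(6,-4)=6 f(6,-2)=15 f(6,0)=20 f(6,2)=15 f(6,4)=6 f(6,6)=1
t=7: f(7,-5)=7 f(7,-3)=21 f(7,-1)=35 f(7,1)=35 f(7,3)=21 f(7,5)=7 f(7,7)=1
t=8: f(8,-6)=7 f(8,-4)=28 f(8,-2)=56 f(8,0)=70 f(8,2)=56 f(8,4)=28 f(8,6)=8 f(8,8)=1
t=9: f(9,-5)=35 f(9,-3)=84 f(9,-1)=126 f(9,1)=126 f(9,3)=84 f(9,5)=36 f(9,7)=9 f(9,9)=1
t=10: f(10,-6)=35 f(10,-4)=119 f(10,-2)=210 f(10,0)=252 f(10,2)=210 f(10,4)=120 f(10,6)=45 f(10,8)=10 f(10,10)=1
t=11: f(11,-5)=154 f(11,-3)=329 f(11,-1)=462 f(11,1)=462 f(11,3)=330 f(11,5)=165 f(11,7)=55 f(11,9)=11 f(11,11)=1
t=12: f(12,-6)=154 f(12,-4)=483 f(12,-2)=791 f(12,0)=924 f(12,2)=792 f(12,4)=495 f(12,6)=220 f(12,8)=66 f(12,10)=12 f(12,12)=1
t=13: f(13,-5)=637 f(13,-3)=1274 f(13,-1)=1715 f(13,1)=1716 f(13,3)=1287 f(13,5)=715 f(13,7)=286 f(13,9)=78 f(13,11)=13 f(13,13)=1
t=14: f(14,-6)=637 f(14,-4)=1911 f(14,-2)=2989 f(14,0)=3431 f(14,2)=3003 f(14,4)=2002 f(14,6)=1001 f(14,8)=364 f(14,10)=91 f(14,12)=14 f(14,14)=1
t=15: f(15,-5)=2548 f(15,-3)=4900 f(15,-1)=6420 f(15,1)=6434 f(15,3)=5005 f(15,5)=3003 f(15,7)=1365 f(15,9)=455 f(15,11)=105 f(15,13)=15 f(15,15)=1
t=16: f(16,-6)=2548 f(16,-4)=7448 f(16,-2)=11320 f(16,0)=12854 f(16,2)=11439 f(16,4)=8008 f(16,6)=4368 f(16,8)=1820 f(16,10)=560 f(16,12)=120 f(16,14)=16 f(16,16)=1
Σ_s f(16,s) = 60502
P = 60502/65536 = 30251/32768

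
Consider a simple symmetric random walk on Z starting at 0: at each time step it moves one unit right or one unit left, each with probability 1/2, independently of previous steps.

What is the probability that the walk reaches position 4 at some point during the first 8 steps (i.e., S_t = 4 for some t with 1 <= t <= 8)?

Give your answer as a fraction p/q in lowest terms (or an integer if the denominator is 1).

Count via complement. Let g(t,s) = #length-t paths at position s with S_1..S_t all ≠ 4.
g(t,s) = g(t-1,s-1) + g(t-1,s+1) for s ≠ 4; g(t,4) = 0.
t=0: g(0,0)=1
t=1: g(1,-1)=1 g(1,1)=1
t=2: g(2,-2)=1 g(2,0)=2 g(2,2)=1
t=3: g(3,-3)=1 g(3,-1)=3 g(3,1)=3 g(3,3)=1
t=4: g(4,-4)=1 g(4,-2)=4 g(4,0)=6 g(4,2)=4
t=5: g(5,-5)=1 g(5,-3)=5 g(5,-1)=10 g(5,1)=10 g(5,3)=4
t=6: g(6,-6)=1 g(6,-4)=6 g(6,-2)=15 g(6,0)=20 g(6,2)=14
t=7: g(7,-7)=1 g(7,-5)=7 g(7,-3)=21 g(7,-1)=35 g(7,1)=34 g(7,3)=14
t=8: g(8,-8)=1 g(8,-6)=8 g(8,-4)=28 g(8,-2)=56 g(8,0)=69 g(8,2)=48
Paths never hitting 4: Σ_s g(8,s) = 210
Paths hitting 4: 2^8 - 210 = 46
P = 46/256 = 23/128

Answer: 23/128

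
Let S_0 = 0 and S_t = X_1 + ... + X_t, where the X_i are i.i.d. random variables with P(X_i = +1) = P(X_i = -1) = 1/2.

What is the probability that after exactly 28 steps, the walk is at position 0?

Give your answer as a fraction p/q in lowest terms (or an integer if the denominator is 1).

Answer: 5014575/33554432

Derivation:
To reach position 0 after 28 steps: need 14 steps of +1 and 14 of -1.
Favorable paths: C(28,14) = 40116600
Total paths: 2^28 = 268435456
P = 40116600/268435456 = 5014575/33554432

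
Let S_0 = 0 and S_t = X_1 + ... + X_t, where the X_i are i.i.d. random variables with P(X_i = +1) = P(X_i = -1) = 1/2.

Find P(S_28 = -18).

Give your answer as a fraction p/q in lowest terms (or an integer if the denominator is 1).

Answer: 12285/33554432

Derivation:
To reach position -18 after 28 steps: need 5 steps of +1 and 23 of -1.
Favorable paths: C(28,5) = 98280
Total paths: 2^28 = 268435456
P = 98280/268435456 = 12285/33554432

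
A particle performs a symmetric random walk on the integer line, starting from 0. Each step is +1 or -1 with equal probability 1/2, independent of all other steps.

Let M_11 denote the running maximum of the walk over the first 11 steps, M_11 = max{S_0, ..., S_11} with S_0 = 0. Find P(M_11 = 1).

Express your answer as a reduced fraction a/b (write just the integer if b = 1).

Let M_11 = max(S_0,...,S_11). Use the reflection principle: for j ≥ 1, #{paths with M_11 ≥ j} = #{S_11 ≥ j} + #{S_11 ≥ j+1}.
By reflection, #{M_11 ≥ 1} = #{S_11 ≥ 1} + #{S_11 ≥ 2} = 1024 + 562 = 1586.
#{M_11 ≥ 2} = #{S_11 ≥ 2} + #{S_11 ≥ 3} = 562 + 562 = 1124.
#{M_11 = 1} = 1586 - 1124 = 462.
P(M_11 = 1) = 462/2048 = 231/1024

Answer: 231/1024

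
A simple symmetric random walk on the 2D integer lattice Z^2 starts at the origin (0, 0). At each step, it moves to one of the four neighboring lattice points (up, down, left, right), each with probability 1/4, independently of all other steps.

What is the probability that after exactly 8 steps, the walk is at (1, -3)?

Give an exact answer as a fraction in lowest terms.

Let h be the number of horizontal steps (so 8-h are vertical). To end at (1,-3) need (h+1)/2 right-steps and ((8-h)-3)/2 up-steps.
Sum over h with 1 ≤ h ≤ 5, h ≡ 1 (mod 2), 8-h ≡ 1 (mod 2):
h=1: C(8,1)·C(1,1)·C(7,2) = 8·1·21 = 168
h=3: C(8,3)·C(3,2)·C(5,1) = 56·3·5 = 840
h=5: C(8,5)·C(5,3)·C(3,0) = 56·10·1 = 560
Total favorable: 1568
Total paths: 4^8 = 65536
P = 1568/65536 = 49/2048

Answer: 49/2048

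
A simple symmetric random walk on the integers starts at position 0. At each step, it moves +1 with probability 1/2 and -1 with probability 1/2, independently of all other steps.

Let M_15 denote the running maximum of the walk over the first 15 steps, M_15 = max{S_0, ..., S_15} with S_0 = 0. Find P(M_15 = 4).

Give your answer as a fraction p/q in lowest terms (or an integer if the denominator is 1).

Let M_15 = max(S_0,...,S_15). Use the reflection principle: for j ≥ 1, #{paths with M_15 ≥ j} = #{S_15 ≥ j} + #{S_15 ≥ j+1}.
By reflection, #{M_15 ≥ 4} = #{S_15 ≥ 4} + #{S_15 ≥ 5} = 4944 + 4944 = 9888.
#{M_15 ≥ 5} = #{S_15 ≥ 5} + #{S_15 ≥ 6} = 4944 + 1941 = 6885.
#{M_15 = 4} = 9888 - 6885 = 3003.
P(M_15 = 4) = 3003/32768 = 3003/32768

Answer: 3003/32768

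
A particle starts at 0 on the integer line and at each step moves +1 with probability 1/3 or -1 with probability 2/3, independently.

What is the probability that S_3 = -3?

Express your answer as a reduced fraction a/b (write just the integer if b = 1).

To reach position -3 after 3 steps: need 0 steps of +1 and 3 steps of -1.
Number of such sequences: C(3,0) = 1
Each has probability (1/3)^0 · (2/3)^3 = 8/27
P = 1 · 8/27 = 8/27

Answer: 8/27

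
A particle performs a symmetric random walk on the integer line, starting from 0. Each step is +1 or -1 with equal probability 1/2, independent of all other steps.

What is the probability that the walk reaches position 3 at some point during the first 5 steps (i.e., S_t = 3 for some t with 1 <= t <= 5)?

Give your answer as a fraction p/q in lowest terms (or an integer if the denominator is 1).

Answer: 7/32

Derivation:
Count via complement. Let g(t,s) = #length-t paths at position s with S_1..S_t all ≠ 3.
g(t,s) = g(t-1,s-1) + g(t-1,s+1) for s ≠ 3; g(t,3) = 0.
t=0: g(0,0)=1
t=1: g(1,-1)=1 g(1,1)=1
t=2: g(2,-2)=1 g(2,0)=2 g(2,2)=1
t=3: g(3,-3)=1 g(3,-1)=3 g(3,1)=3
t=4: g(4,-4)=1 g(4,-2)=4 g(4,0)=6 g(4,2)=3
t=5: g(5,-5)=1 g(5,-3)=5 g(5,-1)=10 g(5,1)=9
Paths never hitting 3: Σ_s g(5,s) = 25
Paths hitting 3: 2^5 - 25 = 7
P = 7/32 = 7/32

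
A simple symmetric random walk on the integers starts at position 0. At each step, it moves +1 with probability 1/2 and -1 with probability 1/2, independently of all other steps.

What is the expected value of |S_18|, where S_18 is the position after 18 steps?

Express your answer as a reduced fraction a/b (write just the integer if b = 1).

S_18 takes values m ≡ 0 (mod 2) with |m| ≤ 18; P(S_18=m) = C(18,(18+m)/2)/2^18.
Total paths: 2^18 = 262144
Distribution: P(S=-18)=1/262144, P(S=-16)=18/262144, P(S=-14)=153/262144, P(S=-12)=816/262144, P(S=-10)=3060/262144, P(S=-8)=8568/262144, P(S=-6)=18564/262144, P(S=-4)=31824/262144, P(S=-2)=43758/262144, P(S=0)=48620/262144, P(S=2)=43758/262144, P(S=4)=31824/262144, P(S=6)=18564/262144, P(S=8)=8568/262144, P(S=10)=3060/262144, P(S=12)=816/262144, P(S=14)=153/262144, P(S=16)=18/262144, P(S=18)=1/262144
E[|S_18|] = Σ_m |m|·P(S_18=m) = 875160/262144 = 109395/32768

Answer: 109395/32768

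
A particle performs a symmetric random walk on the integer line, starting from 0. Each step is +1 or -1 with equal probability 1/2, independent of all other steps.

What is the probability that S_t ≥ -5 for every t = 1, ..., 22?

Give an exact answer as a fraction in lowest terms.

Answer: 1656667/2097152

Derivation:
Let f(t,s) = #length-t paths at position s with S_1..S_t all ≥ -5.
f(t,s) = f(t-1,s-1) + f(t-1,s+1) for s ≥ -5; f(t,s) = 0 for s < -5.
t=0: f(0,0)=1
t=1: f(1,-1)=1 f(1,1)=1
t=2: f(2,-2)=1 f(2,0)=2 f(2,2)=1
t=3: f(3,-3)=1 f(3,-1)=3 f(3,1)=3 f(3,3)=1
t=4: f(4,-4)=1 f(4,-2)=4 f(4,0)=6 f(4,2)=4 f(4,4)=1
t=5: f(5,-5)=1 f(5,-3)=5 f(5,-1)=10 f(5,1)=10 f(5,3)=5 f(5,5)=1
t=6: f(6,-4)=6 f(6,-2)=15 f(6,0)=20 f(6,2)=15 f(6,4)=6 f(6,6)=1
t=7: f(7,-5)=6 f(7,-3)=21 f(7,-1)=35 f(7,1)=35 f(7,3)=21 f(7,5)=7 f(7,7)=1
t=8: f(8,-4)=27 f(8,-2)=56 f(8,0)=70 f(8,2)=56 f(8,4)=28 f(8,6)=8 f(8,8)=1
t=9: f(9,-5)=27 f(9,-3)=83 f(9,-1)=126 f(9,1)=126 f(9,3)=84 f(9,5)=36 f(9,7)=9 f(9,9)=1
t=10: f(10,-4)=110 f(10,-2)=209 f(10,0)=252 f(10,2)=210 f(10,4)=120 f(10,6)=45 f(10,8)=10 f(10,10)=1
t=11: f(11,-5)=110 f(11,-3)=319 f(11,-1)=461 f(11,1)=462 f(11,3)=330 f(11,5)=165 f(11,7)=55 f(11,9)=11 f(11,11)=1
t=12: f(12,-4)=429 f(12,-2)=780 f(12,0)=923 f(12,2)=792 f(12,4)=495 f(12,6)=220 f(12,8)=66 f(12,10)=12 f(12,12)=1
t=13: f(13,-5)=429 f(13,-3)=1209 f(13,-1)=1703 f(13,1)=1715 f(13,3)=1287 f(13,5)=715 f(13,7)=286 f(13,9)=78 f(13,11)=13 f(13,13)=1
t=14: f(14,-4)=1638 f(14,-2)=2912 f(14,0)=3418 f(14,2)=3002 f(14,4)=2002 f(14,6)=1001 f(14,8)=364 f(14,10)=91 f(14,12)=14 f(14,14)=1
t=15: f(15,-5)=1638 f(15,-3)=4550 f(15,-1)=6330 f(15,1)=6420 f(15,3)=5004 f(15,5)=3003 f(15,7)=1365 f(15,9)=455 f(15,11)=105 f(15,13)=15 f(15,15)=1
t=16: f(16,-4)=6188 f(16,-2)=10880 f(16,0)=12750 f(16,2)=11424 f(16,4)=8007 f(16,6)=4368 f(16,8)=1820 f(16,10)=560 f(16,12)=120 f(16,14)=16 f(16,16)=1
t=17: f(17,-5)=6188 f(17,-3)=17068 f(17,-1)=23630 f(17,1)=24174 f(17,3)=19431 f(17,5)=12375 f(17,7)=6188 f(17,9)=2380 f(17,11)=680 f(17,13)=136 f(17,15)=17 f(17,17)=1
t=18: f(18,-4)=23256 f(18,-2)=40698 f(18,0)=47804 f(18,2)=43605 f(18,4)=31806 f(18,6)=18563 f(18,8)=8568 f(18,10)=3060 f(18,12)=816 f(18,14)=153 f(18,16)=18 f(18,18)=1
t=19: f(19,-5)=23256 f(19,-3)=63954 f(19,-1)=88502 f(19,1)=91409 f(19,3)=75411 f(19,5)=50369 f(19,7)=27131 f(19,9)=11628 f(19,11)=3876 f(19,13)=969 f(19,15)=171 f(19,17)=19 f(19,19)=1
t=20: f(20,-4)=87210 f(20,-2)=152456 f(20,0)=179911 f(20,2)=166820 f(20,4)=125780 f(20,6)=77500 f(20,8)=38759 f(20,10)=15504 f(20,12)=4845 f(20,14)=1140 f(20,16)=190 f(20,18)=20 f(20,20)=1
t=21: f(21,-5)=87210 f(21,-3)=239666 f(21,-1)=332367 f(21,1)=346731 f(21,3)=292600 f(21,5)=203280 f(21,7)=116259 f(21,9)=54263 f(21,11)=20349 f(21,13)=5985 f(21,15)=1330 f(21,17)=210 f(21,19)=21 f(21,21)=1
t=22: f(22,-4)=326876 f(22,-2)=572033 f(22,0)=679098 f(22,2)=639331 f(22,4)=495880 f(22,6)=319539 f(22,8)=170522 f(22,10)=74612 f(22,12)=26334 f(22,14)=7315 f(22,16)=1540 f(22,18)=231 f(22,20)=22 f(22,22)=1
Σ_s f(22,s) = 3313334
P = 3313334/4194304 = 1656667/2097152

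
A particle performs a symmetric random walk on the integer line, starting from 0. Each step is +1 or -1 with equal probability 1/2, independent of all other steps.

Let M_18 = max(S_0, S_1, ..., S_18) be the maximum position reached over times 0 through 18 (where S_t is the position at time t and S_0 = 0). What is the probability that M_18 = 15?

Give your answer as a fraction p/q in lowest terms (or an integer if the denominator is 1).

Let M_18 = max(S_0,...,S_18). Use the reflection principle: for j ≥ 1, #{paths with M_18 ≥ j} = #{S_18 ≥ j} + #{S_18 ≥ j+1}.
By reflection, #{M_18 ≥ 15} = #{S_18 ≥ 15} + #{S_18 ≥ 16} = 19 + 19 = 38.
#{M_18 ≥ 16} = #{S_18 ≥ 16} + #{S_18 ≥ 17} = 19 + 1 = 20.
#{M_18 = 15} = 38 - 20 = 18.
P(M_18 = 15) = 18/262144 = 9/131072

Answer: 9/131072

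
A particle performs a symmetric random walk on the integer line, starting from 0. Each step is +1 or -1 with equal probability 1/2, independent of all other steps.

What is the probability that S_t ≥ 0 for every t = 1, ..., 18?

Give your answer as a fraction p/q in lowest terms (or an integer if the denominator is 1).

Answer: 12155/65536

Derivation:
Let f(t,s) = #length-t paths at position s with S_1..S_t all ≥ 0.
f(t,s) = f(t-1,s-1) + f(t-1,s+1) for s ≥ 0; f(t,s) = 0 for s < 0.
t=0: f(0,0)=1
t=1: f(1,1)=1
t=2: f(2,0)=1 f(2,2)=1
t=3: f(3,1)=2 f(3,3)=1
t=4: f(4,0)=2 f(4,2)=3 f(4,4)=1
t=5: f(5,1)=5 f(5,3)=4 f(5,5)=1
t=6: f(6,0)=5 f(6,2)=9 f(6,4)=5 f(6,6)=1
t=7: f(7,1)=14 f(7,3)=14 f(7,5)=6 f(7,7)=1
t=8: f(8,0)=14 f(8,2)=28 f(8,4)=20 f(8,6)=7 f(8,8)=1
t=9: f(9,1)=42 f(9,3)=48 f(9,5)=27 f(9,7)=8 f(9,9)=1
t=10: f(10,0)=42 f(10,2)=90 f(10,4)=75 f(10,6)=35 f(10,8)=9 f(10,10)=1
t=11: f(11,1)=132 f(11,3)=165 f(11,5)=110 f(11,7)=44 f(11,9)=10 f(11,11)=1
t=12: f(12,0)=132 f(12,2)=297 f(12,4)=275 f(12,6)=154 f(12,8)=54 f(12,10)=11 f(12,12)=1
t=13: f(13,1)=429 f(13,3)=572 f(13,5)=429 f(13,7)=208 f(13,9)=65 f(13,11)=12 f(13,13)=1
t=14: f(14,0)=429 f(14,2)=1001 f(14,4)=1001 f(14,6)=637 f(14,8)=273 f(14,10)=77 f(14,12)=13 f(14,14)=1
t=15: f(15,1)=1430 f(15,3)=2002 f(15,5)=1638 f(15,7)=910 f(15,9)=350 f(15,11)=90 f(15,13)=14 f(15,15)=1
t=16: f(16,0)=1430 f(16,2)=3432 f(16,4)=3640 f(16,6)=2548 f(16,8)=1260 f(16,10)=440 f(16,12)=104 f(16,14)=15 f(16,16)=1
t=17: f(17,1)=4862 f(17,3)=7072 f(17,5)=6188 f(17,7)=3808 f(17,9)=1700 f(17,11)=544 f(17,13)=119 f(17,15)=16 f(17,17)=1
t=18: f(18,0)=4862 f(18,2)=11934 f(18,4)=13260 f(18,6)=9996 f(18,8)=5508 f(18,10)=2244 f(18,12)=663 f(18,14)=135 f(18,16)=17 f(18,18)=1
Σ_s f(18,s) = 48620
P = 48620/262144 = 12155/65536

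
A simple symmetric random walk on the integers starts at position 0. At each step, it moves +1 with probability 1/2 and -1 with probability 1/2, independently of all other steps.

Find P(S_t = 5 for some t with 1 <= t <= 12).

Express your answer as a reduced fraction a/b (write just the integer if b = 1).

Count via complement. Let g(t,s) = #length-t paths at position s with S_1..S_t all ≠ 5.
g(t,s) = g(t-1,s-1) + g(t-1,s+1) for s ≠ 5; g(t,5) = 0.
t=0: g(0,0)=1
t=1: g(1,-1)=1 g(1,1)=1
t=2: g(2,-2)=1 g(2,0)=2 g(2,2)=1
t=3: g(3,-3)=1 g(3,-1)=3 g(3,1)=3 g(3,3)=1
t=4: g(4,-4)=1 g(4,-2)=4 g(4,0)=6 g(4,2)=4 g(4,4)=1
t=5: g(5,-5)=1 g(5,-3)=5 g(5,-1)=10 g(5,1)=10 g(5,3)=5
t=6: g(6,-6)=1 g(6,-4)=6 g(6,-2)=15 g(6,0)=20 g(6,2)=15 g(6,4)=5
t=7: g(7,-7)=1 g(7,-5)=7 g(7,-3)=21 g(7,-1)=35 g(7,1)=35 g(7,3)=20
t=8: g(8,-8)=1 g(8,-6)=8 g(8,-4)=28 g(8,-2)=56 g(8,0)=70 g(8,2)=55 g(8,4)=20
t=9: g(9,-9)=1 g(9,-7)=9 g(9,-5)=36 g(9,-3)=84 g(9,-1)=126 g(9,1)=125 g(9,3)=75
t=10: g(10,-10)=1 g(10,-8)=10 g(10,-6)=45 g(10,-4)=120 g(10,-2)=210 g(10,0)=251 g(10,2)=200 g(10,4)=75
t=11: g(11,-11)=1 g(11,-9)=11 g(11,-7)=55 g(11,-5)=165 g(11,-3)=330 g(11,-1)=461 g(11,1)=451 g(11,3)=275
t=12: g(12,-12)=1 g(12,-10)=12 g(12,-8)=66 g(12,-6)=220 g(12,-4)=495 g(12,-2)=791 g(12,0)=912 g(12,2)=726 g(12,4)=275
Paths never hitting 5: Σ_s g(12,s) = 3498
Paths hitting 5: 2^12 - 3498 = 598
P = 598/4096 = 299/2048

Answer: 299/2048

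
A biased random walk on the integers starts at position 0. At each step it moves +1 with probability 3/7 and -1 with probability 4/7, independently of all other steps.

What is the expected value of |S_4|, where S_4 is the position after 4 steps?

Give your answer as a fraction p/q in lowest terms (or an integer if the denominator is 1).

Answer: 3748/2401

Derivation:
S_4 takes values m ≡ 0 (mod 2) with |m| ≤ 4; P(S_4=m) = C(4,(4+m)/2) · (3/7)^((4+m)/2) · (4/7)^((4-m)/2).
Distribution: P(S=-4)=256/2401, P(S=-2)=768/2401, P(S=0)=864/2401, P(S=2)=432/2401, P(S=4)=81/2401
E[|S_4|] = Σ_m |m|·P(S_4=m) = 3748/2401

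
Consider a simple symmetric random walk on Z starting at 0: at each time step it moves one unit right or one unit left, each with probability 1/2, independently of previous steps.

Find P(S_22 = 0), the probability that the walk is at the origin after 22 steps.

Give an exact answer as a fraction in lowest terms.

To return to 0 after 22 steps: need exactly 11 steps of +1 and 11 of -1.
Favorable paths: C(22,11) = 705432
Total paths: 2^22 = 4194304
P = 705432/4194304 = 88179/524288

Answer: 88179/524288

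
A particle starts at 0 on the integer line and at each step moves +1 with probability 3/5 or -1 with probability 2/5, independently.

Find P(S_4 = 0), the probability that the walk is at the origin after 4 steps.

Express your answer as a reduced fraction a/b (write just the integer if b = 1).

Answer: 216/625

Derivation:
To be at 0 after 4 steps: need exactly 2 steps of +1 and 2 of -1.
Number of such sequences: C(4,2) = 6
Each has probability (3/5)^2 · (2/5)^2 = 36/625
P = 6 · 36/625 = 216/625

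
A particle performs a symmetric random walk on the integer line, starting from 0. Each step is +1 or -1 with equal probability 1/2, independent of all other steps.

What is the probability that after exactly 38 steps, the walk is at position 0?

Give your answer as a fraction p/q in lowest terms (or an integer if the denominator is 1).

To return to 0 after 38 steps: need exactly 19 steps of +1 and 19 of -1.
Favorable paths: C(38,19) = 35345263800
Total paths: 2^38 = 274877906944
P = 35345263800/274877906944 = 4418157975/34359738368

Answer: 4418157975/34359738368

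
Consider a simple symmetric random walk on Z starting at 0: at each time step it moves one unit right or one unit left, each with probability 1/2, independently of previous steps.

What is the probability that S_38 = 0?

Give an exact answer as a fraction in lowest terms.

Answer: 4418157975/34359738368

Derivation:
To return to 0 after 38 steps: need exactly 19 steps of +1 and 19 of -1.
Favorable paths: C(38,19) = 35345263800
Total paths: 2^38 = 274877906944
P = 35345263800/274877906944 = 4418157975/34359738368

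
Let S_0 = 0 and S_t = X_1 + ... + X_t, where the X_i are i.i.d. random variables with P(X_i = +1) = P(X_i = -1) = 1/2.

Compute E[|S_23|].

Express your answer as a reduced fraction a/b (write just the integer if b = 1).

Answer: 2028117/524288

Derivation:
S_23 takes values m ≡ 1 (mod 2) with |m| ≤ 23; P(S_23=m) = C(23,(23+m)/2)/2^23.
Total paths: 2^23 = 8388608
Distribution: P(S=-23)=1/8388608, P(S=-21)=23/8388608, P(S=-19)=253/8388608, P(S=-17)=1771/8388608, P(S=-15)=8855/8388608, P(S=-13)=33649/8388608, P(S=-11)=100947/8388608, P(S=-9)=245157/8388608, P(S=-7)=490314/8388608, P(S=-5)=817190/8388608, P(S=-3)=1144066/8388608, P(S=-1)=1352078/8388608, P(S=1)=1352078/8388608, P(S=3)=1144066/8388608, P(S=5)=817190/8388608, P(S=7)=490314/8388608, P(S=9)=245157/8388608, P(S=11)=100947/8388608, P(S=13)=33649/8388608, P(S=15)=8855/8388608, P(S=17)=1771/8388608, P(S=19)=253/8388608, P(S=21)=23/8388608, P(S=23)=1/8388608
E[|S_23|] = Σ_m |m|·P(S_23=m) = 32449872/8388608 = 2028117/524288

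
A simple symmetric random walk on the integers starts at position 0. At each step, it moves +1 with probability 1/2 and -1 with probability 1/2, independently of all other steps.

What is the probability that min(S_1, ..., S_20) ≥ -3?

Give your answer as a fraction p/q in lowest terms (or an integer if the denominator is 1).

Answer: 323323/524288

Derivation:
Let f(t,s) = #length-t paths at position s with S_1..S_t all ≥ -3.
f(t,s) = f(t-1,s-1) + f(t-1,s+1) for s ≥ -3; f(t,s) = 0 for s < -3.
t=0: f(0,0)=1
t=1: f(1,-1)=1 f(1,1)=1
t=2: f(2,-2)=1 f(2,0)=2 f(2,2)=1
t=3: f(3,-3)=1 f(3,-1)=3 f(3,1)=3 f(3,3)=1
t=4: f(4,-2)=4 f(4,0)=6 f(4,2)=4 f(4,4)=1
t=5: f(5,-3)=4 f(5,-1)=10 f(5,1)=10 f(5,3)=5 f(5,5)=1
t=6: f(6,-2)=14 f(6,0)=20 f(6,2)=15 f(6,4)=6 f(6,6)=1
t=7: f(7,-3)=14 f(7,-1)=34 f(7,1)=35 f(7,3)=21 f(7,5)=7 f(7,7)=1
t=8: f(8,-2)=48 f(8,0)=69 f(8,2)=56 f(8,4)=28 f(8,6)=8 f(8,8)=1
t=9: f(9,-3)=48 f(9,-1)=117 f(9,1)=125 f(9,3)=84 f(9,5)=36 f(9,7)=9 f(9,9)=1
t=10: f(10,-2)=165 f(10,0)=242 f(10,2)=209 f(10,4)=120 f(10,6)=45 f(10,8)=10 f(10,10)=1
t=11: f(11,-3)=165 f(11,-1)=407 f(11,1)=451 f(11,3)=329 f(11,5)=165 f(11,7)=55 f(11,9)=11 f(11,11)=1
t=12: f(12,-2)=572 f(12,0)=858 f(12,2)=780 f(12,4)=494 f(12,6)=220 f(12,8)=66 f(12,10)=12 f(12,12)=1
t=13: f(13,-3)=572 f(13,-1)=1430 f(13,1)=1638 f(13,3)=1274 f(13,5)=714 f(13,7)=286 f(13,9)=78 f(13,11)=13 f(13,13)=1
t=14: f(14,-2)=2002 f(14,0)=3068 f(14,2)=2912 f(14,4)=1988 f(14,6)=1000 f(14,8)=364 f(14,10)=91 f(14,12)=14 f(14,14)=1
t=15: f(15,-3)=2002 f(15,-1)=5070 f(15,1)=5980 f(15,3)=4900 f(15,5)=2988 f(15,7)=1364 f(15,9)=455 f(15,11)=105 f(15,13)=15 f(15,15)=1
t=16: f(16,-2)=7072 f(16,0)=11050 f(16,2)=10880 f(16,4)=7888 f(16,6)=4352 f(16,8)=1819 f(16,10)=560 f(16,12)=120 f(16,14)=16 f(16,16)=1
t=17: f(17,-3)=7072 f(17,-1)=18122 f(17,1)=21930 f(17,3)=18768 f(17,5)=12240 f(17,7)=6171 f(17,9)=2379 f(17,11)=680 f(17,13)=136 f(17,15)=17 f(17,17)=1
t=18: f(18,-2)=25194 f(18,0)=40052 f(18,2)=40698 f(18,4)=31008 f(18,6)=18411 f(18,8)=8550 f(18,10)=3059 f(18,12)=816 f(18,14)=153 f(18,16)=18 f(18,18)=1
t=19: f(19,-3)=25194 f(19,-1)=65246 f(19,1)=80750 f(19,3)=71706 f(19,5)=49419 f(19,7)=26961 f(19,9)=11609 f(19,11)=3875 f(19,13)=969 f(19,15)=171 f(19,17)=19 f(19,19)=1
t=20: f(20,-2)=90440 f(20,0)=145996 f(20,2)=152456 f(20,4)=121125 f(20,6)=76380 f(20,8)=38570 f(20,10)=15484 f(20,12)=4844 f(20,14)=1140 f(20,16)=190 f(20,18)=20 f(20,20)=1
Σ_s f(20,s) = 646646
P = 646646/1048576 = 323323/524288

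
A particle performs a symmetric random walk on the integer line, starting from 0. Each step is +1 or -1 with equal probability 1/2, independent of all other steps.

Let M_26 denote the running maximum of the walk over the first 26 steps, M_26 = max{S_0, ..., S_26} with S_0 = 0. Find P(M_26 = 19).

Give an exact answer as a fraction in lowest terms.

Answer: 325/8388608

Derivation:
Let M_26 = max(S_0,...,S_26). Use the reflection principle: for j ≥ 1, #{paths with M_26 ≥ j} = #{S_26 ≥ j} + #{S_26 ≥ j+1}.
By reflection, #{M_26 ≥ 19} = #{S_26 ≥ 19} + #{S_26 ≥ 20} = 2952 + 2952 = 5904.
#{M_26 ≥ 20} = #{S_26 ≥ 20} + #{S_26 ≥ 21} = 2952 + 352 = 3304.
#{M_26 = 19} = 5904 - 3304 = 2600.
P(M_26 = 19) = 2600/67108864 = 325/8388608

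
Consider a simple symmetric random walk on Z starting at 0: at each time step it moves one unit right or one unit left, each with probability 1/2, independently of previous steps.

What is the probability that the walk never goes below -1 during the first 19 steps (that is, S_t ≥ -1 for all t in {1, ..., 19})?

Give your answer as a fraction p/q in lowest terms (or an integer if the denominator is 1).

Answer: 46189/131072

Derivation:
Let f(t,s) = #length-t paths at position s with S_1..S_t all ≥ -1.
f(t,s) = f(t-1,s-1) + f(t-1,s+1) for s ≥ -1; f(t,s) = 0 for s < -1.
t=0: f(0,0)=1
t=1: f(1,-1)=1 f(1,1)=1
t=2: f(2,0)=2 f(2,2)=1
t=3: f(3,-1)=2 f(3,1)=3 f(3,3)=1
t=4: f(4,0)=5 f(4,2)=4 f(4,4)=1
t=5: f(5,-1)=5 f(5,1)=9 f(5,3)=5 f(5,5)=1
t=6: f(6,0)=14 f(6,2)=14 f(6,4)=6 f(6,6)=1
t=7: f(7,-1)=14 f(7,1)=28 f(7,3)=20 f(7,5)=7 f(7,7)=1
t=8: f(8,0)=42 f(8,2)=48 f(8,4)=27 f(8,6)=8 f(8,8)=1
t=9: f(9,-1)=42 f(9,1)=90 f(9,3)=75 f(9,5)=35 f(9,7)=9 f(9,9)=1
t=10: f(10,0)=132 f(10,2)=165 f(10,4)=110 f(10,6)=44 f(10,8)=10 f(10,10)=1
t=11: f(11,-1)=132 f(11,1)=297 f(11,3)=275 f(11,5)=154 f(11,7)=54 f(11,9)=11 f(11,11)=1
t=12: f(12,0)=429 f(12,2)=572 f(12,4)=429 f(12,6)=208 f(12,8)=65 f(12,10)=12 f(12,12)=1
t=13: f(13,-1)=429 f(13,1)=1001 f(13,3)=1001 f(13,5)=637 f(13,7)=273 f(13,9)=77 f(13,11)=13 f(13,13)=1
t=14: f(14,0)=1430 f(14,2)=2002 f(14,4)=1638 f(14,6)=910 f(14,8)=350 f(14,10)=90 f(14,12)=14 f(14,14)=1
t=15: f(15,-1)=1430 f(15,1)=3432 f(15,3)=3640 f(15,5)=2548 f(15,7)=1260 f(15,9)=440 f(15,11)=104 f(15,13)=15 f(15,15)=1
t=16: f(16,0)=4862 f(16,2)=7072 f(16,4)=6188 f(16,6)=3808 f(16,8)=1700 f(16,10)=544 f(16,12)=119 f(16,14)=16 f(16,16)=1
t=17: f(17,-1)=4862 f(17,1)=11934 f(17,3)=13260 f(17,5)=9996 f(17,7)=5508 f(17,9)=2244 f(17,11)=663 f(17,13)=135 f(17,15)=17 f(17,17)=1
t=18: f(18,0)=16796 f(18,2)=25194 f(18,4)=23256 f(18,6)=15504 f(18,8)=7752 f(18,10)=2907 f(18,12)=798 f(18,14)=152 f(18,16)=18 f(18,18)=1
t=19: f(19,-1)=16796 f(19,1)=41990 f(19,3)=48450 f(19,5)=38760 f(19,7)=23256 f(19,9)=10659 f(19,11)=3705 f(19,13)=950 f(19,15)=170 f(19,17)=19 f(19,19)=1
Σ_s f(19,s) = 184756
P = 184756/524288 = 46189/131072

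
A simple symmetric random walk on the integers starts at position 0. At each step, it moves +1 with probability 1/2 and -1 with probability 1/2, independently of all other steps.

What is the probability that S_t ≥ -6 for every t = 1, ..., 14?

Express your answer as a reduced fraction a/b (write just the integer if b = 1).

Answer: 3861/4096

Derivation:
Let f(t,s) = #length-t paths at position s with S_1..S_t all ≥ -6.
f(t,s) = f(t-1,s-1) + f(t-1,s+1) for s ≥ -6; f(t,s) = 0 for s < -6.
t=0: f(0,0)=1
t=1: f(1,-1)=1 f(1,1)=1
t=2: f(2,-2)=1 f(2,0)=2 f(2,2)=1
t=3: f(3,-3)=1 f(3,-1)=3 f(3,1)=3 f(3,3)=1
t=4: f(4,-4)=1 f(4,-2)=4 f(4,0)=6 f(4,2)=4 f(4,4)=1
t=5: f(5,-5)=1 f(5,-3)=5 f(5,-1)=10 f(5,1)=10 f(5,3)=5 f(5,5)=1
t=6: f(6,-6)=1 f(6,-4)=6 f(6,-2)=15 f(6,0)=20 f(6,2)=15 f(6,4)=6 f(6,6)=1
t=7: f(7,-5)=7 f(7,-3)=21 f(7,-1)=35 f(7,1)=35 f(7,3)=21 f(7,5)=7 f(7,7)=1
t=8: f(8,-6)=7 f(8,-4)=28 f(8,-2)=56 f(8,0)=70 f(8,2)=56 f(8,4)=28 f(8,6)=8 f(8,8)=1
t=9: f(9,-5)=35 f(9,-3)=84 f(9,-1)=126 f(9,1)=126 f(9,3)=84 f(9,5)=36 f(9,7)=9 f(9,9)=1
t=10: f(10,-6)=35 f(10,-4)=119 f(10,-2)=210 f(10,0)=252 f(10,2)=210 f(10,4)=120 f(10,6)=45 f(10,8)=10 f(10,10)=1
t=11: f(11,-5)=154 f(11,-3)=329 f(11,-1)=462 f(11,1)=462 f(11,3)=330 f(11,5)=165 f(11,7)=55 f(11,9)=11 f(11,11)=1
t=12: f(12,-6)=154 f(12,-4)=483 f(12,-2)=791 f(12,0)=924 f(12,2)=792 f(12,4)=495 f(12,6)=220 f(12,8)=66 f(12,10)=12 f(12,12)=1
t=13: f(13,-5)=637 f(13,-3)=1274 f(13,-1)=1715 f(13,1)=1716 f(13,3)=1287 f(13,5)=715 f(13,7)=286 f(13,9)=78 f(13,11)=13 f(13,13)=1
t=14: f(14,-6)=637 f(14,-4)=1911 f(14,-2)=2989 f(14,0)=3431 f(14,2)=3003 f(14,4)=2002 f(14,6)=1001 f(14,8)=364 f(14,10)=91 f(14,12)=14 f(14,14)=1
Σ_s f(14,s) = 15444
P = 15444/16384 = 3861/4096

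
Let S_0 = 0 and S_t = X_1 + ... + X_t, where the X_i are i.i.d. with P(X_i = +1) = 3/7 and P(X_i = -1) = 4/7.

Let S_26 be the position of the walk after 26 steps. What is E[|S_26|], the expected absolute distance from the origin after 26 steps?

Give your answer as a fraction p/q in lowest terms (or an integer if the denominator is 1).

Answer: 6781534681635385569638/1341068619663964900807

Derivation:
S_26 takes values m ≡ 0 (mod 2) with |m| ≤ 26; P(S_26=m) = C(26,(26+m)/2) · (3/7)^((26+m)/2) · (4/7)^((26-m)/2).
Distribution: P(S=-26)=4503599627370496/9387480337647754305649, P(S=-24)=87820192733724672/9387480337647754305649, P(S=-22)=823314306878668800/9387480337647754305649, P(S=-20)=4939885841272012800/9387480337647754305649, P(S=-18)=21303257690485555200/9387480337647754305649, P(S=-16)=70300750378602332160/9387480337647754305649, P(S=-14)=26362781391975874560/1341068619663964900807, P(S=-12)=395441720879638118400/9387480337647754305649, P(S=-10)=704380565316855398400/9387480337647754305649, P(S=-8)=1056570847975283097600/9387480337647754305649, P(S=-6)=1347127831168485949440/9387480337647754305649, P(S=-4)=1469593997638348308480/9387480337647754305649, P(S=-2)=1377744372785951539200/9387480337647754305649, P(S=0)=158970504552225177600/1341068619663964900807, P(S=2)=774981209692097740800/9387480337647754305649, P(S=4)=464988725815258644480/9387480337647754305649, P(S=6)=239759811748492738560/9387480337647754305649, P(S=8)=105776387536099737600/9387480337647754305649, P(S=10)=39666145326037401600/9387480337647754305649, P(S=12)=12526151155590758400/9387480337647754305649, P(S=14)=469730668334653440/1341068619663964900807, P(S=16)=704596002501980160/9387480337647754305649, P(S=18)=120101591335564800/9387480337647754305649, P(S=20)=15665424956812800/9387480337647754305649, P(S=22)=1468633589701200/9387480337647754305649, P(S=24)=88118015382072/9387480337647754305649, P(S=26)=2541865828329/9387480337647754305649
E[|S_26|] = Σ_m |m|·P(S_26=m) = 6781534681635385569638/1341068619663964900807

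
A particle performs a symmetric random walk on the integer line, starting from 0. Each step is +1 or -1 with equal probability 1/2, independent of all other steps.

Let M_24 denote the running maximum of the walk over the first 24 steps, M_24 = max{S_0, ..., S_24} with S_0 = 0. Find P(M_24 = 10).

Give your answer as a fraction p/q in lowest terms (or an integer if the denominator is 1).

Let M_24 = max(S_0,...,S_24). Use the reflection principle: for j ≥ 1, #{paths with M_24 ≥ j} = #{S_24 ≥ j} + #{S_24 ≥ j+1}.
By reflection, #{M_24 ≥ 10} = #{S_24 ≥ 10} + #{S_24 ≥ 11} = 536155 + 190051 = 726206.
#{M_24 ≥ 11} = #{S_24 ≥ 11} + #{S_24 ≥ 12} = 190051 + 190051 = 380102.
#{M_24 = 10} = 726206 - 380102 = 346104.
P(M_24 = 10) = 346104/16777216 = 43263/2097152

Answer: 43263/2097152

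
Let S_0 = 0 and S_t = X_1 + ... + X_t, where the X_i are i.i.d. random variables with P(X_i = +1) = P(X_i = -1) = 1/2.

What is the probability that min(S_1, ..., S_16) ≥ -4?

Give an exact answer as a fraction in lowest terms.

Let f(t,s) = #length-t paths at position s with S_1..S_t all ≥ -4.
f(t,s) = f(t-1,s-1) + f(t-1,s+1) for s ≥ -4; f(t,s) = 0 for s < -4.
t=0: f(0,0)=1
t=1: f(1,-1)=1 f(1,1)=1
t=2: f(2,-2)=1 f(2,0)=2 f(2,2)=1
t=3: f(3,-3)=1 f(3,-1)=3 f(3,1)=3 f(3,3)=1
t=4: f(4,-4)=1 f(4,-2)=4 f(4,0)=6 f(4,2)=4 f(4,4)=1
t=5: f(5,-3)=5 f(5,-1)=10 f(5,1)=10 f(5,3)=5 f(5,5)=1
t=6: f(6,-4)=5 f(6,-2)=15 f(6,0)=20 f(6,2)=15 f(6,4)=6 f(6,6)=1
t=7: f(7,-3)=20 f(7,-1)=35 f(7,1)=35 f(7,3)=21 f(7,5)=7 f(7,7)=1
t=8: f(8,-4)=20 f(8,-2)=55 f(8,0)=70 f(8,2)=56 f(8,4)=28 f(8,6)=8 f(8,8)=1
t=9: f(9,-3)=75 f(9,-1)=125 f(9,1)=126 f(9,3)=84 f(9,5)=36 f(9,7)=9 f(9,9)=1
t=10: f(10,-4)=75 f(10,-2)=200 f(10,0)=251 f(10,2)=210 f(10,4)=120 f(10,6)=45 f(10,8)=10 f(10,10)=1
t=11: f(11,-3)=275 f(11,-1)=451 f(11,1)=461 f(11,3)=330 f(11,5)=165 f(11,7)=55 f(11,9)=11 f(11,11)=1
t=12: f(12,-4)=275 f(12,-2)=726 f(12,0)=912 f(12,2)=791 f(12,4)=495 f(12,6)=220 f(12,8)=66 f(12,10)=12 f(12,12)=1
t=13: f(13,-3)=1001 f(13,-1)=1638 f(13,1)=1703 f(13,3)=1286 f(13,5)=715 f(13,7)=286 f(13,9)=78 f(13,11)=13 f(13,13)=1
t=14: f(14,-4)=1001 f(14,-2)=2639 f(14,0)=3341 f(14,2)=2989 f(14,4)=2001 f(14,6)=1001 f(14,8)=364 f(14,10)=91 f(14,12)=14 f(14,14)=1
t=15: f(15,-3)=3640 f(15,-1)=5980 f(15,1)=6330 f(15,3)=4990 f(15,5)=3002 f(15,7)=1365 f(15,9)=455 f(15,11)=105 f(15,13)=15 f(15,15)=1
t=16: f(16,-4)=3640 f(16,-2)=9620 f(16,0)=12310 f(16,2)=11320 f(16,4)=7992 f(16,6)=4367 f(16,8)=1820 f(16,10)=560 f(16,12)=120 f(16,14)=16 f(16,16)=1
Σ_s f(16,s) = 51766
P = 51766/65536 = 25883/32768

Answer: 25883/32768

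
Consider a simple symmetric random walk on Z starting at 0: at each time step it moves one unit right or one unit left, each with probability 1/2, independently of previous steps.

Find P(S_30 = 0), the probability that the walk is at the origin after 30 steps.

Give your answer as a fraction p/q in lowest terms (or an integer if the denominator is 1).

To return to 0 after 30 steps: need exactly 15 steps of +1 and 15 of -1.
Favorable paths: C(30,15) = 155117520
Total paths: 2^30 = 1073741824
P = 155117520/1073741824 = 9694845/67108864

Answer: 9694845/67108864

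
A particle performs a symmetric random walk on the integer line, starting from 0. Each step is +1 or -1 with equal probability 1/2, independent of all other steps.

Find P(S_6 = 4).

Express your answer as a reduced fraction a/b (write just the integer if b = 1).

To reach position 4 after 6 steps: need 5 steps of +1 and 1 of -1.
Favorable paths: C(6,5) = 6
Total paths: 2^6 = 64
P = 6/64 = 3/32

Answer: 3/32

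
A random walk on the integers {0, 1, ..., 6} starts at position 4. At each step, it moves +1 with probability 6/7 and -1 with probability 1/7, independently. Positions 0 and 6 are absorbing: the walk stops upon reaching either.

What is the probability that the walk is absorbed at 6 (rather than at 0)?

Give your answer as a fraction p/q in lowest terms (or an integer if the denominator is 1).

Biased walk: p = 6/7, q = 1/7, r = q/p = 1/6
Gambler's ruin: P(hit 6 before 0 | start at 4) = (1 - r^a)/(1 - r^N)
r^4 = 1/1296; r^6 = 1/46656
P = (1 - 1/1296) / (1 - 1/46656) = 1295/1296 / 46655/46656 = 1332/1333

Answer: 1332/1333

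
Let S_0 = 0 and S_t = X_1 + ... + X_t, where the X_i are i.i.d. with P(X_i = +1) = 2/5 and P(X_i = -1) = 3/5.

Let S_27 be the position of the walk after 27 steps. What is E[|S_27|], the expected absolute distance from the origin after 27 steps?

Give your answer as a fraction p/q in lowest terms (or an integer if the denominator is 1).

S_27 takes values m ≡ 1 (mod 2) with |m| ≤ 27; P(S_27=m) = C(27,(27+m)/2) · (2/5)^((27+m)/2) · (3/5)^((27-m)/2).
Distribution: P(S=-27)=7625597484987/7450580596923828125, P(S=-25)=137260754729766/7450580596923828125, P(S=-23)=1189593207657972/7450580596923828125, P(S=-21)=264354046146216/298023223876953125, P(S=-19)=1057416184584864/298023223876953125, P(S=-17)=16213714830301248/1490116119384765625, P(S=-15)=39633525140736384/1490116119384765625, P(S=-13)=79267050281472768/1490116119384765625, P(S=-11)=26422350093824256/298023223876953125, P(S=-9)=37187011243160064/298023223876953125, P(S=-7)=223122067458960384/1490116119384765625, P(S=-5)=229883342230444032/1490116119384765625, P(S=-3)=204340748649283584/1490116119384765625, P(S=-1)=31437038253735936/298023223876953125, P(S=1)=20958025502490624/298023223876953125, P(S=3)=60545407007195136/1490116119384765625, P(S=5)=30272703503597568/1490116119384765625, P(S=7)=13058813276061696/1490116119384765625, P(S=9)=967319501930496/298023223876953125, P(S=11)=305469316399104/298023223876953125, P(S=13)=407292421865472/1490116119384765625, P(S=15)=90509427081216/1490116119384765625, P(S=17)=16456259469312/1490116119384765625, P(S=19)=476993028096/298023223876953125, P(S=21)=52999225344/298023223876953125, P(S=23)=105998450688/7450580596923828125, P(S=25)=5435817984/7450580596923828125, P(S=27)=134217728/7450580596923828125
E[|S_27|] = Σ_m |m|·P(S_27=m) = 9239657730733330407/1490116119384765625

Answer: 9239657730733330407/1490116119384765625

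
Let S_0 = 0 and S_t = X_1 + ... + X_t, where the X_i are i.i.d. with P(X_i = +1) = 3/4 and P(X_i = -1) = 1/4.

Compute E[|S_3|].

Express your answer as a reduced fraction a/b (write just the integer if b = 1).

Answer: 15/8

Derivation:
S_3 takes values m ≡ 1 (mod 2) with |m| ≤ 3; P(S_3=m) = C(3,(3+m)/2) · (3/4)^((3+m)/2) · (1/4)^((3-m)/2).
Distribution: P(S=-3)=1/64, P(S=-1)=9/64, P(S=1)=27/64, P(S=3)=27/64
E[|S_3|] = Σ_m |m|·P(S_3=m) = 15/8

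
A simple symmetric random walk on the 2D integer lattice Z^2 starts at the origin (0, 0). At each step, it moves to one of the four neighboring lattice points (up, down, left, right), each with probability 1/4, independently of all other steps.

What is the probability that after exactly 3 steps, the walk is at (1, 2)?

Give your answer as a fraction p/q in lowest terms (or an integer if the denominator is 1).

Let h be the number of horizontal steps (so 3-h are vertical). To end at (1,2) need (h+1)/2 right-steps and ((3-h)+2)/2 up-steps.
Sum over h with 1 ≤ h ≤ 1, h ≡ 1 (mod 2), 3-h ≡ 0 (mod 2):
h=1: C(3,1)·C(1,1)·C(2,2) = 3·1·1 = 3
Total favorable: 3
Total paths: 4^3 = 64
P = 3/64 = 3/64

Answer: 3/64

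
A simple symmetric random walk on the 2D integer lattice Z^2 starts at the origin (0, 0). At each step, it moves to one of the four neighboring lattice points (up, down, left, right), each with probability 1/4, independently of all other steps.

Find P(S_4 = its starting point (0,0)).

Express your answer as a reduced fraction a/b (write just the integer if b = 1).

Let h be the number of horizontal steps (so 4-h are vertical). To end at (0,0) need (h+0)/2 right-steps and ((4-h)+0)/2 up-steps.
Sum over h with 0 ≤ h ≤ 4, h ≡ 0 (mod 2), 4-h ≡ 0 (mod 2):
h=0: C(4,0)·C(0,0)·C(4,2) = 1·1·6 = 6
h=2: C(4,2)·C(2,1)·C(2,1) = 6·2·2 = 24
h=4: C(4,4)·C(4,2)·C(0,0) = 1·6·1 = 6
Total favorable: 36
Total paths: 4^4 = 256
P = 36/256 = 9/64

Answer: 9/64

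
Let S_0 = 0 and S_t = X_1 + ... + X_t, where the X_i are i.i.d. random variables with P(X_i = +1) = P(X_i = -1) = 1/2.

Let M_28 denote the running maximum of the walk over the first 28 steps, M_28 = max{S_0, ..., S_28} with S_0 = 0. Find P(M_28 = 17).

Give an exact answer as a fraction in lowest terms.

Answer: 12285/33554432

Derivation:
Let M_28 = max(S_0,...,S_28). Use the reflection principle: for j ≥ 1, #{paths with M_28 ≥ j} = #{S_28 ≥ j} + #{S_28 ≥ j+1}.
By reflection, #{M_28 ≥ 17} = #{S_28 ≥ 17} + #{S_28 ≥ 18} = 122438 + 122438 = 244876.
#{M_28 ≥ 18} = #{S_28 ≥ 18} + #{S_28 ≥ 19} = 122438 + 24158 = 146596.
#{M_28 = 17} = 244876 - 146596 = 98280.
P(M_28 = 17) = 98280/268435456 = 12285/33554432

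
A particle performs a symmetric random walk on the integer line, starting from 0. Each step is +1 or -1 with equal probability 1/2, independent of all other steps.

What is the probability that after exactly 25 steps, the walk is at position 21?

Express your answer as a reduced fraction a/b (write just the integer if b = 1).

To reach position 21 after 25 steps: need 23 steps of +1 and 2 of -1.
Favorable paths: C(25,23) = 300
Total paths: 2^25 = 33554432
P = 300/33554432 = 75/8388608

Answer: 75/8388608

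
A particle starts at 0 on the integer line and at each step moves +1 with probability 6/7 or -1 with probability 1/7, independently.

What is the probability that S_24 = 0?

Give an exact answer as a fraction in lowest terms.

To be at 0 after 24 steps: need exactly 12 steps of +1 and 12 of -1.
Number of such sequences: C(24,12) = 2704156
Each has probability (6/7)^12 · (1/7)^12 = 2176782336/191581231380566414401
P = 2704156 · 2176782336/191581231380566414401 = 840908430655488/27368747340080916343

Answer: 840908430655488/27368747340080916343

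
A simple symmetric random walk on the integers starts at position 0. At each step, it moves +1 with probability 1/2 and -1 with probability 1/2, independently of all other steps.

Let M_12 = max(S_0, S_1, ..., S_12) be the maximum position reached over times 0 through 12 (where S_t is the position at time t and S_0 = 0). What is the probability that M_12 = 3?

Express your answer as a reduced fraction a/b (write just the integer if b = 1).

Answer: 495/4096

Derivation:
Let M_12 = max(S_0,...,S_12). Use the reflection principle: for j ≥ 1, #{paths with M_12 ≥ j} = #{S_12 ≥ j} + #{S_12 ≥ j+1}.
By reflection, #{M_12 ≥ 3} = #{S_12 ≥ 3} + #{S_12 ≥ 4} = 794 + 794 = 1588.
#{M_12 ≥ 4} = #{S_12 ≥ 4} + #{S_12 ≥ 5} = 794 + 299 = 1093.
#{M_12 = 3} = 1588 - 1093 = 495.
P(M_12 = 3) = 495/4096 = 495/4096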